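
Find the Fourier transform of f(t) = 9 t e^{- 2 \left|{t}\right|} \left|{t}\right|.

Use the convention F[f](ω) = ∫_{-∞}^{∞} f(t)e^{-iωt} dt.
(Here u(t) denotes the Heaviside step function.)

F(ω) = \frac{36 i \omega \left(\omega^{2} - 12\right)}{\left(\omega^{2} + 4\right)^{3}}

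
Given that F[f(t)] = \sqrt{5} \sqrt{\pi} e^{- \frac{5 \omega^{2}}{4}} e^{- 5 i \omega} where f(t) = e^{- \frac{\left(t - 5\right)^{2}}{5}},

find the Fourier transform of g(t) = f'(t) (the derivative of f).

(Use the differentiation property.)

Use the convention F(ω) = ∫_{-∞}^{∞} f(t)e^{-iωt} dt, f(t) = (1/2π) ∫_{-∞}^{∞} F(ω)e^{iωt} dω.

F[g](ω) = \sqrt{5} i \sqrt{\pi} \omega e^{- 5 \omega \left(\frac{\omega}{4} + i\right)}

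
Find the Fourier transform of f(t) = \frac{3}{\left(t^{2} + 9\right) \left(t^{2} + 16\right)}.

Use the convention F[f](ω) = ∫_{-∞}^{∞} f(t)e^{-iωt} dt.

F(ω) = \frac{\pi \left(4 e^{\left|{\omega}\right|} - 3\right) e^{- 4 \left|{\omega}\right|}}{28}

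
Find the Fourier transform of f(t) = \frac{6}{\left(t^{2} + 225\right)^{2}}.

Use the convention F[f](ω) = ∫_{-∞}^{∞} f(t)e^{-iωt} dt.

F(ω) = \frac{\pi \left(15 \left|{\omega}\right| + 1\right) e^{- 15 \left|{\omega}\right|}}{1125}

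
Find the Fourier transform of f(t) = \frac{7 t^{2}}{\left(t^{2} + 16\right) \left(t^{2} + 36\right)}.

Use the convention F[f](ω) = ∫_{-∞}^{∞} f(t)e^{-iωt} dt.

F(ω) = \frac{7 \pi \left(3 - 2 e^{2 \left|{\omega}\right|}\right) e^{- 6 \left|{\omega}\right|}}{10}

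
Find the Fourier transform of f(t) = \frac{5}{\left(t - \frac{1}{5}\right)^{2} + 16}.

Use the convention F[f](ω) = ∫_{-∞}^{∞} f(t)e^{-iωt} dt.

F(ω) = \frac{5 \pi e^{- \frac{i \omega}{5} - 4 \left|{\omega}\right|}}{4}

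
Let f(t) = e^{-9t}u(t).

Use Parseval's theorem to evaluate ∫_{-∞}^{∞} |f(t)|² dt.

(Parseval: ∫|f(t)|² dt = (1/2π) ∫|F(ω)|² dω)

∫|f(t)|² dt = \frac{1}{18}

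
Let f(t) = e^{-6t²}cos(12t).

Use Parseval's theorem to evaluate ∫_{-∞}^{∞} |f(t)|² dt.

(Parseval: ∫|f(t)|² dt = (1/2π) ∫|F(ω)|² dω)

∫|f(t)|² dt = \frac{\sqrt{3} \sqrt{\pi} \left(1 + e^{12}\right)}{12 e^{12}}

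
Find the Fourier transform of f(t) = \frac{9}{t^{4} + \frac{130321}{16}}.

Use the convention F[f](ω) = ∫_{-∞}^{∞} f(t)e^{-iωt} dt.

F(ω) = \frac{72 \pi e^{- \frac{19 \sqrt{2} \left|{\omega}\right|}{4}} \sin{\left(\frac{19 \sqrt{2} \left|{\omega}\right|}{4} + \frac{\pi}{4} \right)}}{6859}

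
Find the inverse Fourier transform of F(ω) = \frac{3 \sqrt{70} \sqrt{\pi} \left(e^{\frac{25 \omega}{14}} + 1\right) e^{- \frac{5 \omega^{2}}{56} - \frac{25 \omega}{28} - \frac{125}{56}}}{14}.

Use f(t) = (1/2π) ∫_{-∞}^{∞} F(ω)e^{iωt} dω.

f(t) = 6 e^{- \frac{14 t^{2}}{5}} \cos{\left(5 t \right)}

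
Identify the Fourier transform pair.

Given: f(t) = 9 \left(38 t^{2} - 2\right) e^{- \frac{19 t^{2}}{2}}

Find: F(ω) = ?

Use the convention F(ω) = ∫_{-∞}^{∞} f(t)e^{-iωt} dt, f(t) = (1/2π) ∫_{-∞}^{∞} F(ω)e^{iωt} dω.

F(ω) = - \frac{18 \sqrt{38} \sqrt{\pi} \omega^{2} e^{- \frac{\omega^{2}}{38}}}{361}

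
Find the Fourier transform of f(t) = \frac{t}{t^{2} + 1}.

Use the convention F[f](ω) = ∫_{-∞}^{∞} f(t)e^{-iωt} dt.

F(ω) = - i \pi e^{- \left|{\omega}\right|} \operatorname{sign}{\left(\omega \right)}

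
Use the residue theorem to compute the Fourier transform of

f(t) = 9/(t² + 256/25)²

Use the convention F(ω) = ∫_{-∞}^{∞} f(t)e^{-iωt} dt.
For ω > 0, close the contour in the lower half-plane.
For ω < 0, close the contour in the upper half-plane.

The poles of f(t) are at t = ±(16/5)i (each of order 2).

Let g(z) = f(z)e^{-iωz}; for large |z| the factor e^{-iωz} decays in the lower half-plane when ω > 0 and in the upper half-plane when ω < 0.

Case ω > 0 (lower half-plane, clockwise contour ⇒ F(ω) = -2πi·ΣRes):
  Res_{z = - \frac{16 i}{5}} g(z) = \frac{225 i \left(16 \omega + 5\right) e^{- \frac{16 \omega}{5}}}{16384} (pole of order 2)
  F(ω) = -2πi·ΣRes = \frac{225 \pi \left(16 \omega + 5\right) e^{- \frac{16 \omega}{5}}}{8192}

Case ω < 0 (upper half-plane, counterclockwise contour ⇒ F(ω) = +2πi·ΣRes):
  Res_{z = \frac{16 i}{5}} g(z) = \frac{225 i \left(16 \omega - 5\right) e^{\frac{16 \omega}{5}}}{16384} (pole of order 2)
  F(ω) = 2πi·ΣRes = \frac{225 \pi \left(5 - 16 \omega\right) e^{\frac{16 \omega}{5}}}{8192}

Both cases combine into a single formula in |ω|:

F(ω) = \frac{225 \pi \left(16 \left|{\omega}\right| + 5\right) e^{- \frac{16 \left|{\omega}\right|}{5}}}{8192}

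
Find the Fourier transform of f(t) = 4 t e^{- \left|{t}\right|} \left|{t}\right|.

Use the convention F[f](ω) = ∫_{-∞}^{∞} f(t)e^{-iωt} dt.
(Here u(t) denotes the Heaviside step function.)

F(ω) = \frac{16 i \omega \left(\omega^{2} - 3\right)}{\left(\omega^{2} + 1\right)^{3}}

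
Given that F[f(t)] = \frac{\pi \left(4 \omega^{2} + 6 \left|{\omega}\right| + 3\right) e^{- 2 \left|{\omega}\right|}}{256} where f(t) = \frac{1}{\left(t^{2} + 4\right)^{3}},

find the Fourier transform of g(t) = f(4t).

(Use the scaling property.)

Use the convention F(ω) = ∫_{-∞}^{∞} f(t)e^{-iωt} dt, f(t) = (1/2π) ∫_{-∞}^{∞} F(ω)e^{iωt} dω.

F[g](ω) = \frac{\pi \left(\omega^{2} + 6 \left|{\omega}\right| + 12\right) e^{- \frac{\left|{\omega}\right|}{2}}}{4096}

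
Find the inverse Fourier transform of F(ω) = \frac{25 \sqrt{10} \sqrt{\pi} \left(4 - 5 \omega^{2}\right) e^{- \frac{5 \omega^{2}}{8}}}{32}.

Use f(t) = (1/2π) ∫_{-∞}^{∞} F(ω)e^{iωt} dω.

f(t) = 5 t^{2} e^{- \frac{2 t^{2}}{5}}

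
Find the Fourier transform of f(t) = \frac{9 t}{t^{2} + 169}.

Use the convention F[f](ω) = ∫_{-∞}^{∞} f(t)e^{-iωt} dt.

F(ω) = - 9 i \pi e^{- 13 \left|{\omega}\right|} \operatorname{sign}{\left(\omega \right)}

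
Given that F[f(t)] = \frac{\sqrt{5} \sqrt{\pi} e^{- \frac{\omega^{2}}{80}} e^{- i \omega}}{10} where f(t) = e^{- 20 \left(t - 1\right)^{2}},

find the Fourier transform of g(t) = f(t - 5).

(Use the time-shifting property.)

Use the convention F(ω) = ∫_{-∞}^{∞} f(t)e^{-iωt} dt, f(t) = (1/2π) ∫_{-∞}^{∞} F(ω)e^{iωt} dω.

F[g](ω) = \frac{\sqrt{5} \sqrt{\pi} e^{- \frac{\omega \left(\omega + 480 i\right)}{80}}}{10}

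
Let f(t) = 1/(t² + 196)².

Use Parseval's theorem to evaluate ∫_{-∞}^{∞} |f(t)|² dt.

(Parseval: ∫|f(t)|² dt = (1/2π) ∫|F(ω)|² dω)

∫|f(t)|² dt = \frac{5 \pi}{1686616064}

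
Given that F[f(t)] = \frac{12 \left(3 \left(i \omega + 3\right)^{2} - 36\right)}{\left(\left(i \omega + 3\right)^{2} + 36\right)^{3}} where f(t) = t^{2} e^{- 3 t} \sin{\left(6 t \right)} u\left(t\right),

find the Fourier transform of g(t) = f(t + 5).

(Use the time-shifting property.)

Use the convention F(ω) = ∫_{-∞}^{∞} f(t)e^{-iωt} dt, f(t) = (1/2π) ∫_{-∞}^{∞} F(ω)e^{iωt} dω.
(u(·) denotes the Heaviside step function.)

F[g](ω) = \frac{36 \left(\left(i \omega + 3\right)^{2} - 12\right) e^{5 i \omega}}{\left(\left(i \omega + 3\right)^{2} + 36\right)^{3}}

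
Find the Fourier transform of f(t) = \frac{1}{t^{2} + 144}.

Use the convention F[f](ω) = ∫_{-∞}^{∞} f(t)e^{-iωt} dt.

F(ω) = \frac{\pi e^{- 12 \left|{\omega}\right|}}{12}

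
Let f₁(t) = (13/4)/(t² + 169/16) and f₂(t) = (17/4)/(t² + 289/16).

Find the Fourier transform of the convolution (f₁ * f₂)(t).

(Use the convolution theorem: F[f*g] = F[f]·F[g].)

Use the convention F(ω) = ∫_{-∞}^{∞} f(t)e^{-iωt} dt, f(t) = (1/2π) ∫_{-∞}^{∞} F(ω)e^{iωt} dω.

F[f₁*f₂](ω) = \pi^{2} e^{- \frac{15 \left|{\omega}\right|}{2}}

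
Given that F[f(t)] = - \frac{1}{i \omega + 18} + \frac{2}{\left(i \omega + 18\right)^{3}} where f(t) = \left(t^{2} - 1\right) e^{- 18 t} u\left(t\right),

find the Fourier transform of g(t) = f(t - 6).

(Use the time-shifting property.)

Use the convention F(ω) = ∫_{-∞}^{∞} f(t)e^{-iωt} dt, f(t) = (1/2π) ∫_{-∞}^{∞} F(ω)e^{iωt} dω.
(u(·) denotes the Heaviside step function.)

F[g](ω) = \frac{\left(2 i \omega - \left(i \omega + 18\right)^{3} + 36\right) e^{- 6 i \omega}}{\left(i \omega + 18\right)^{4}}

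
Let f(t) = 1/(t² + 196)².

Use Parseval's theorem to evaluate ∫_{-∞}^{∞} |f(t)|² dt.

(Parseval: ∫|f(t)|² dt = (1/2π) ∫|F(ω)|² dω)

∫|f(t)|² dt = \frac{5 \pi}{1686616064}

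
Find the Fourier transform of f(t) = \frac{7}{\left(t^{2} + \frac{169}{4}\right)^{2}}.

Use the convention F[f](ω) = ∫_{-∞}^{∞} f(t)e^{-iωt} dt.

F(ω) = \frac{14 \pi \left(13 \left|{\omega}\right| + 2\right) e^{- \frac{13 \left|{\omega}\right|}{2}}}{2197}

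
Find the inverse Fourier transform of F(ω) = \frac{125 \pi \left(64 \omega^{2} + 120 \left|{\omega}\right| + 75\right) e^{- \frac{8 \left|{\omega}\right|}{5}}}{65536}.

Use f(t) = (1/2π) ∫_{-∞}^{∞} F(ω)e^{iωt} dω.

f(t) = \frac{4}{\left(t^{2} + \frac{64}{25}\right)^{3}}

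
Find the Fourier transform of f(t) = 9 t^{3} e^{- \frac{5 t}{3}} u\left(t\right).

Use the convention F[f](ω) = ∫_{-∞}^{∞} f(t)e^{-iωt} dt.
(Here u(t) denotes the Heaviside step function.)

F(ω) = \frac{4374}{\left(3 i \omega + 5\right)^{4}}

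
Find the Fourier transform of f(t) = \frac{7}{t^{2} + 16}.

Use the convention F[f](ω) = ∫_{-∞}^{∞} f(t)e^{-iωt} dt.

F(ω) = \frac{7 \pi e^{- 4 \left|{\omega}\right|}}{4}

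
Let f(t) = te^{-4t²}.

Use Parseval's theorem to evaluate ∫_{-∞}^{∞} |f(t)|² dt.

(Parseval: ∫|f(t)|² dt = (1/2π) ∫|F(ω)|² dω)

∫|f(t)|² dt = \frac{\sqrt{2} \sqrt{\pi}}{64}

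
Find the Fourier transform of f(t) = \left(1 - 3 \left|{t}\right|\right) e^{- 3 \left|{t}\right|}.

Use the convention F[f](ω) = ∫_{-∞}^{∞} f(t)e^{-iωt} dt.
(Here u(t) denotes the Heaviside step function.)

F(ω) = \frac{12 \omega^{2}}{\left(\omega^{2} + 9\right)^{2}}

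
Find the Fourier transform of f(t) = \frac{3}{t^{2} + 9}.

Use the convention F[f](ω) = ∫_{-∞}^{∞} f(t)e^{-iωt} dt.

F(ω) = \pi e^{- 3 \left|{\omega}\right|}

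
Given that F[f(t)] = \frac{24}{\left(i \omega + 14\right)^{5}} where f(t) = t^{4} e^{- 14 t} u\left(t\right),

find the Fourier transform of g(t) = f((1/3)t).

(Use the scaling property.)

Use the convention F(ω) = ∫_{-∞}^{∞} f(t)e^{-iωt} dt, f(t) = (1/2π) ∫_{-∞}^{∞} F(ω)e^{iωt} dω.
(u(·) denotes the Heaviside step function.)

F[g](ω) = \frac{72}{\left(3 i \omega + 14\right)^{5}}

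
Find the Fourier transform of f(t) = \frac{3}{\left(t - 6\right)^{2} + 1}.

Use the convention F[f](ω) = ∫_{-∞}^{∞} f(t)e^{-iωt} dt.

F(ω) = 3 \pi e^{- 6 i \omega - \left|{\omega}\right|}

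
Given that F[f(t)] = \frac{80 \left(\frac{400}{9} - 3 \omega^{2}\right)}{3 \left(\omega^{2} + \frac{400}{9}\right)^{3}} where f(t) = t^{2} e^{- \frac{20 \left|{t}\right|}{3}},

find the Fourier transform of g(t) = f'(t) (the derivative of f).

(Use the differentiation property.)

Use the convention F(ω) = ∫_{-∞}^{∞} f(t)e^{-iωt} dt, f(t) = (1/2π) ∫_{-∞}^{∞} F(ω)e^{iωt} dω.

F[g](ω) = - \frac{2160 i \omega \left(27 \omega^{2} - 400\right)}{\left(9 \omega^{2} + 400\right)^{3}}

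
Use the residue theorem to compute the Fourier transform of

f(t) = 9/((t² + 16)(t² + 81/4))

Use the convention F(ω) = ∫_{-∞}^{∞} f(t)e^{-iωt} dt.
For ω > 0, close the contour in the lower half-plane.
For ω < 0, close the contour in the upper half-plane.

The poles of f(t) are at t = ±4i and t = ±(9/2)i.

Let g(z) = f(z)e^{-iωz}; for large |z| the factor e^{-iωz} decays in the lower half-plane when ω > 0 and in the upper half-plane when ω < 0.

Case ω > 0 (lower half-plane, clockwise contour ⇒ F(ω) = -2πi·ΣRes):
  Res_{z = - 4 i} g(z) = \frac{9 i e^{- 4 \omega}}{34}
  Res_{z = - \frac{9 i}{2}} g(z) = - \frac{4 i e^{- \frac{9 \omega}{2}}}{17}
  F(ω) = -2πi·ΣRes = \frac{9 \pi e^{- 4 \omega}}{17} - \frac{8 \pi e^{- \frac{9 \omega}{2}}}{17}

Case ω < 0 (upper half-plane, counterclockwise contour ⇒ F(ω) = +2πi·ΣRes):
  Res_{z = 4 i} g(z) = - \frac{9 i e^{4 \omega}}{34}
  Res_{z = \frac{9 i}{2}} g(z) = \frac{4 i e^{\frac{9 \omega}{2}}}{17}
  F(ω) = 2πi·ΣRes = \frac{\pi \left(- 8 e^{\frac{9 \omega}{2}} + 9 e^{4 \omega}\right)}{17}

Both cases combine into a single formula in |ω|:

F(ω) = \frac{9 \pi e^{- 4 \left|{\omega}\right|}}{17} - \frac{8 \pi e^{- \frac{9 \left|{\omega}\right|}{2}}}{17}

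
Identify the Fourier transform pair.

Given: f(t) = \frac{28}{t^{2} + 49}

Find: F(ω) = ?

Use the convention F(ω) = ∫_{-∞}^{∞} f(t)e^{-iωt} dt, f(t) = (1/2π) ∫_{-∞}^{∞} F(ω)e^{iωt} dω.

F(ω) = 4 \pi e^{- 7 \left|{\omega}\right|}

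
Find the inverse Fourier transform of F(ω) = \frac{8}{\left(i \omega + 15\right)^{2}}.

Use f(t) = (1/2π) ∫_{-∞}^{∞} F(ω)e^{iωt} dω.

f(t) = 8 t e^{- 15 t} u\left(t\right)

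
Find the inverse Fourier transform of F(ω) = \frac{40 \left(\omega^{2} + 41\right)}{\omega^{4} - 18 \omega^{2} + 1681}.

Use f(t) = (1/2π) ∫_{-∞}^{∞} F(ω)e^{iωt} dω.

f(t) = 5 e^{- 4 \left|{t}\right|} \cos{\left(5 \left|{t}\right| \right)}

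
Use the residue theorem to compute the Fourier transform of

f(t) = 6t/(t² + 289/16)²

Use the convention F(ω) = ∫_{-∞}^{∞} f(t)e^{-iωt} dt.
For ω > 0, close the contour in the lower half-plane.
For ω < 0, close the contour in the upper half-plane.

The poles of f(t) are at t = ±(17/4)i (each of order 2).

Let g(z) = f(z)e^{-iωz}; for large |z| the factor e^{-iωz} decays in the lower half-plane when ω > 0 and in the upper half-plane when ω < 0.

Case ω > 0 (lower half-plane, clockwise contour ⇒ F(ω) = -2πi·ΣRes):
  Res_{z = - \frac{17 i}{4}} g(z) = \frac{6 \omega e^{- \frac{17 \omega}{4}}}{17} (pole of order 2)
  F(ω) = -2πi·ΣRes = - \frac{12 i \pi \omega e^{- \frac{17 \omega}{4}}}{17}

Case ω < 0 (upper half-plane, counterclockwise contour ⇒ F(ω) = +2πi·ΣRes):
  Res_{z = \frac{17 i}{4}} g(z) = - \frac{6 \omega e^{\frac{17 \omega}{4}}}{17} (pole of order 2)
  F(ω) = 2πi·ΣRes = - \frac{12 i \pi \omega e^{\frac{17 \omega}{4}}}{17}

Both cases combine into a single formula in |ω|:

F(ω) = - \frac{12 i \pi \omega e^{- \frac{17 \left|{\omega}\right|}{4}}}{17}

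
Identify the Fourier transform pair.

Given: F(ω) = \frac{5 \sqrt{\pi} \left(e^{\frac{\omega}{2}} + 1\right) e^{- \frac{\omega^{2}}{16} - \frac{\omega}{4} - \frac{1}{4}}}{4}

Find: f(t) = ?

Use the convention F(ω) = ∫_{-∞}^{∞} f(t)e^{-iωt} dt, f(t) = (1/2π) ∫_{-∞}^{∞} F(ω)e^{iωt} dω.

f(t) = 5 e^{- 4 t^{2}} \cos{\left(2 t \right)}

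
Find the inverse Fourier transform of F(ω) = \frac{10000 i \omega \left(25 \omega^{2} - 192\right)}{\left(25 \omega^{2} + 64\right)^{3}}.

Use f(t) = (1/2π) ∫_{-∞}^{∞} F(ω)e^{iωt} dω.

f(t) = 4 t e^{- \frac{8 \left|{t}\right|}{5}} \left|{t}\right|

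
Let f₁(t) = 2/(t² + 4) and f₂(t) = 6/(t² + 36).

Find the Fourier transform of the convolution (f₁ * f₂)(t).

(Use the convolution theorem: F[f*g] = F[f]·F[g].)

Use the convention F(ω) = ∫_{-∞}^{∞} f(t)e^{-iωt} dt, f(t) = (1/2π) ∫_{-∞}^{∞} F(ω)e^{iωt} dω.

F[f₁*f₂](ω) = \pi^{2} e^{- 8 \left|{\omega}\right|}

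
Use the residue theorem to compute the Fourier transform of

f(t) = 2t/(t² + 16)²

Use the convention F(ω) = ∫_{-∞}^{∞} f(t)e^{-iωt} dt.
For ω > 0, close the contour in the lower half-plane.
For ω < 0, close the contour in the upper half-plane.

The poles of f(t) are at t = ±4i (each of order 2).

Let g(z) = f(z)e^{-iωz}; for large |z| the factor e^{-iωz} decays in the lower half-plane when ω > 0 and in the upper half-plane when ω < 0.

Case ω > 0 (lower half-plane, clockwise contour ⇒ F(ω) = -2πi·ΣRes):
  Res_{z = - 4 i} g(z) = \frac{\omega e^{- 4 \omega}}{8} (pole of order 2)
  F(ω) = -2πi·ΣRes = - \frac{i \pi \omega e^{- 4 \omega}}{4}

Case ω < 0 (upper half-plane, counterclockwise contour ⇒ F(ω) = +2πi·ΣRes):
  Res_{z = 4 i} g(z) = - \frac{\omega e^{4 \omega}}{8} (pole of order 2)
  F(ω) = 2πi·ΣRes = - \frac{i \pi \omega e^{4 \omega}}{4}

Both cases combine into a single formula in |ω|:

F(ω) = - \frac{i \pi \omega e^{- 4 \left|{\omega}\right|}}{4}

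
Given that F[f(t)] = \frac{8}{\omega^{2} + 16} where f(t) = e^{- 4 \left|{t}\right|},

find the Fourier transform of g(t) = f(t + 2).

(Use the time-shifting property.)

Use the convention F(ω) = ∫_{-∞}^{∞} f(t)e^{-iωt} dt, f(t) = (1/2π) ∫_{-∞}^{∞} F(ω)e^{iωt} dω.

F[g](ω) = \frac{8 e^{2 i \omega}}{\omega^{2} + 16}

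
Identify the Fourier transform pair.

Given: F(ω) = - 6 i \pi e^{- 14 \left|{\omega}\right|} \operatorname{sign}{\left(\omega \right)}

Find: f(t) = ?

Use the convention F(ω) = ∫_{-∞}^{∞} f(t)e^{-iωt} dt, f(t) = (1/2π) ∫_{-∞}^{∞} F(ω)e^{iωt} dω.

f(t) = \frac{6 t}{t^{2} + 196}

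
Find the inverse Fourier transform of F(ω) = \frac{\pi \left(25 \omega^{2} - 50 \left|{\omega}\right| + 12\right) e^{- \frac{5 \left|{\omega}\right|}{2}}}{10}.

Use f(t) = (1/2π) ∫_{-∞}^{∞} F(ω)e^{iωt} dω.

f(t) = \frac{8 t^{4}}{\left(t^{2} + \frac{25}{4}\right)^{3}}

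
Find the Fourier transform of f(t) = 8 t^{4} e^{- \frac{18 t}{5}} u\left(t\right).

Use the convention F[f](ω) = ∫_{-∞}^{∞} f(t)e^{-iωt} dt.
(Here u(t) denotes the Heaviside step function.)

F(ω) = \frac{600000}{\left(5 i \omega + 18\right)^{5}}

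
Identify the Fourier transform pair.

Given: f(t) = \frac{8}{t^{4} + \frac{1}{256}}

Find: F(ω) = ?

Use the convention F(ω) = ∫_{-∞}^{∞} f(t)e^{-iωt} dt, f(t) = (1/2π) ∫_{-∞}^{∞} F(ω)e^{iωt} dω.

F(ω) = 512 \pi e^{- \frac{\sqrt{2} \left|{\omega}\right|}{8}} \sin{\left(\frac{\sqrt{2} \left|{\omega}\right|}{8} + \frac{\pi}{4} \right)}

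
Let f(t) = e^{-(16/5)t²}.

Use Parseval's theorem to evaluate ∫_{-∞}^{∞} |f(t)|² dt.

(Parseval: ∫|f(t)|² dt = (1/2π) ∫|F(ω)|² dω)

∫|f(t)|² dt = \frac{\sqrt{10} \sqrt{\pi}}{8}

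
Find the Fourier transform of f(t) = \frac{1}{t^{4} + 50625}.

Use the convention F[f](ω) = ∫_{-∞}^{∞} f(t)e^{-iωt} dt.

F(ω) = \frac{\pi e^{- \frac{15 \sqrt{2} \left|{\omega}\right|}{2}} \sin{\left(\frac{15 \sqrt{2} \left|{\omega}\right|}{2} + \frac{\pi}{4} \right)}}{3375}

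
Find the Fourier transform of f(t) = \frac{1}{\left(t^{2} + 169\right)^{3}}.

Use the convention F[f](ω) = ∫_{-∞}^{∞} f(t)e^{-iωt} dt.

F(ω) = \frac{\pi \left(169 \omega^{2} + 39 \left|{\omega}\right| + 3\right) e^{- 13 \left|{\omega}\right|}}{2970344}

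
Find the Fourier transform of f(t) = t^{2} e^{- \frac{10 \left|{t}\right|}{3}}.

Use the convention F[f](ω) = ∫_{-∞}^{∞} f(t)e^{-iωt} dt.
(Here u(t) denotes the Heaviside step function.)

F(ω) = \frac{1080 \left(100 - 27 \omega^{2}\right)}{\left(9 \omega^{2} + 100\right)^{3}}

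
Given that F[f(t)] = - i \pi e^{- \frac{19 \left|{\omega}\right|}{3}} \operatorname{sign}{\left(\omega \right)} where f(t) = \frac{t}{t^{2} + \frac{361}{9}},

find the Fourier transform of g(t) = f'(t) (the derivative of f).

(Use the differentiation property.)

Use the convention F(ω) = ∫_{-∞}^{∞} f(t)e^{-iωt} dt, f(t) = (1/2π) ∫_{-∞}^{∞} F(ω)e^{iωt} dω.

F[g](ω) = \pi \omega e^{- \frac{19 \left|{\omega}\right|}{3}} \operatorname{sign}{\left(\omega \right)}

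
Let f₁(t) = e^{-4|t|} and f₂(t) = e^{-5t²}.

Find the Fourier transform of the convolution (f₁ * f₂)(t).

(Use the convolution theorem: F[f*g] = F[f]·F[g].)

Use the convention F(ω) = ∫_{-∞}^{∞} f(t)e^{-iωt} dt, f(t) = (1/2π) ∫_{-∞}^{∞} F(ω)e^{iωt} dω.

F[f₁*f₂](ω) = \frac{8 \sqrt{5} \sqrt{\pi} e^{- \frac{\omega^{2}}{20}}}{5 \left(\omega^{2} + 16\right)}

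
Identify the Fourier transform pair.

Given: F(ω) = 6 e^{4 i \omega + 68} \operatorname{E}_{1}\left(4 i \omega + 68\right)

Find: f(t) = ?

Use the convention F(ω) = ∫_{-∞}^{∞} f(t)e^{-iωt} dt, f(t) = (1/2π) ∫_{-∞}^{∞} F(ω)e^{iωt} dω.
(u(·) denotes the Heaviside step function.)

f(t) = \frac{6 e^{- 17 t} u\left(t\right)}{t + 4}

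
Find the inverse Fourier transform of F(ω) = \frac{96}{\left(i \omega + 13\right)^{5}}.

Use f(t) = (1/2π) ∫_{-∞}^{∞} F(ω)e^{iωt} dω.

f(t) = 4 t^{4} e^{- 13 t} u\left(t\right)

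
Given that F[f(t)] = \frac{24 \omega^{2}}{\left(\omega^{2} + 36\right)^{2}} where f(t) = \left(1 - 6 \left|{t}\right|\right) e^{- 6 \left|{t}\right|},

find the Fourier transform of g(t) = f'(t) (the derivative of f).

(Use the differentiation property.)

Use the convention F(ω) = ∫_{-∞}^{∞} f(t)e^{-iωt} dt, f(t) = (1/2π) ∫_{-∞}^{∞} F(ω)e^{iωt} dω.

F[g](ω) = \frac{24 i \omega^{3}}{\left(\omega^{2} + 36\right)^{2}}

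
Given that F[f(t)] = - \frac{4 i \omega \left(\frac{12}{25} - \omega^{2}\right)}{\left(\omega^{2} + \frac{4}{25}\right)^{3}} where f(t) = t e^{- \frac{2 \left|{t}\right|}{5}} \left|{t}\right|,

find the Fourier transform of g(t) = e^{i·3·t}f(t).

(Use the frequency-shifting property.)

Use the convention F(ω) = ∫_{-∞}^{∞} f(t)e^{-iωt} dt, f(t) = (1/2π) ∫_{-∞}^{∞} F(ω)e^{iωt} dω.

F[g](ω) = \frac{2500 i \left(\omega - 3\right) \left(25 \left(\omega - 3\right)^{2} - 12\right)}{\left(25 \left(\omega - 3\right)^{2} + 4\right)^{3}}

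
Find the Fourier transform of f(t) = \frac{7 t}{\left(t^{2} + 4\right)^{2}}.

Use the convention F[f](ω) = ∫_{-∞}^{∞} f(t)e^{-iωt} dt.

F(ω) = - \frac{7 i \pi \omega e^{- 2 \left|{\omega}\right|}}{4}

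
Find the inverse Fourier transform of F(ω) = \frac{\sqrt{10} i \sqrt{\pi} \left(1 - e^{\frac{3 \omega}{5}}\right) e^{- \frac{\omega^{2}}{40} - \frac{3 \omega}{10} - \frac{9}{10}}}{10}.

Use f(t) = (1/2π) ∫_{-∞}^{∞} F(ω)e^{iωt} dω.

f(t) = 2 e^{- 10 t^{2}} \sin{\left(6 t \right)}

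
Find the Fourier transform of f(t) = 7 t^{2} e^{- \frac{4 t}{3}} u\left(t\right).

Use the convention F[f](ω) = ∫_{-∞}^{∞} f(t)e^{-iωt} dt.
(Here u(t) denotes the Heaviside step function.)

F(ω) = \frac{378}{\left(3 i \omega + 4\right)^{3}}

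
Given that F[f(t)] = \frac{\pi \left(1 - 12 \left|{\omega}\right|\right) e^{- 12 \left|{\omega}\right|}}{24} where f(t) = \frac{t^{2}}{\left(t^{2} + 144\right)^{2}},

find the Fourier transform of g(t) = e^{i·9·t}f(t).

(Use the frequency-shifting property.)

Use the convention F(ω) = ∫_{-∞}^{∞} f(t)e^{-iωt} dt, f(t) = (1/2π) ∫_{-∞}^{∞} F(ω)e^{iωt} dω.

F[g](ω) = \frac{\pi \left(1 - 12 \left|{\omega - 9}\right|\right) e^{- 12 \left|{\omega - 9}\right|}}{24}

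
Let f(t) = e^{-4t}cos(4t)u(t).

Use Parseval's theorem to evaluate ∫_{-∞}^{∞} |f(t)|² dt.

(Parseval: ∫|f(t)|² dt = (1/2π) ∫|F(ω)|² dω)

∫|f(t)|² dt = \frac{3}{32}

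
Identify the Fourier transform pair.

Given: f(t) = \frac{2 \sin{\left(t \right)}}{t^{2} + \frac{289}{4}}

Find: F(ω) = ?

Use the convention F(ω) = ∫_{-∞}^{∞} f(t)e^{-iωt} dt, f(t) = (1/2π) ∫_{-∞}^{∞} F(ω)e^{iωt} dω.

F(ω) = \frac{2 i \pi e^{- \frac{17 \left|{\omega + 1}\right|}{2}}}{17} - \frac{2 i \pi e^{- \frac{17 \left|{\omega - 1}\right|}{2}}}{17}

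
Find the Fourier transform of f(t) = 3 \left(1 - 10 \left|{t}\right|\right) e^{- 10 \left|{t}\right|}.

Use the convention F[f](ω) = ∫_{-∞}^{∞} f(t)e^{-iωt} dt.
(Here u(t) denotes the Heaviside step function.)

F(ω) = \frac{120 \omega^{2}}{\left(\omega^{2} + 100\right)^{2}}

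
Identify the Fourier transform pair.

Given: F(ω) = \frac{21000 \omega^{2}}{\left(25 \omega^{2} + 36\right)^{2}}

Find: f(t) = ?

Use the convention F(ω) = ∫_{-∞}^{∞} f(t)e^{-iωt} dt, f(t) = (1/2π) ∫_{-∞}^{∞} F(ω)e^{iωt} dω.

f(t) = 7 \left(1 - \frac{6 \left|{t}\right|}{5}\right) e^{- \frac{6 \left|{t}\right|}{5}}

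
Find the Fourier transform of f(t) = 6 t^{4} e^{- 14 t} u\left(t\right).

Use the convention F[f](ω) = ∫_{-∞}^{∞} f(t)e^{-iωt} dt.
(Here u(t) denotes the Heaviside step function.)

F(ω) = \frac{144}{\left(i \omega + 14\right)^{5}}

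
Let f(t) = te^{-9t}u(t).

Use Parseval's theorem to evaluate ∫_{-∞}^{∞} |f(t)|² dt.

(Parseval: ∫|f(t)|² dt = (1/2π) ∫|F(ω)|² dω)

∫|f(t)|² dt = \frac{1}{2916}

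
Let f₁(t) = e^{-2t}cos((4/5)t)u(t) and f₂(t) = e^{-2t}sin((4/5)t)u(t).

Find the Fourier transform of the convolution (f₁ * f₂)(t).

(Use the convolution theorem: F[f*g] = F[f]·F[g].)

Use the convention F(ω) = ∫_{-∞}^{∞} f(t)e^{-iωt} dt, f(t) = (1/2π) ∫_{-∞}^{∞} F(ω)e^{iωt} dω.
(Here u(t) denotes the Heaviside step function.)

F[f₁*f₂](ω) = \frac{500 \left(i \omega + 2\right)}{\left(25 \left(i \omega + 2\right)^{2} + 16\right)^{2}}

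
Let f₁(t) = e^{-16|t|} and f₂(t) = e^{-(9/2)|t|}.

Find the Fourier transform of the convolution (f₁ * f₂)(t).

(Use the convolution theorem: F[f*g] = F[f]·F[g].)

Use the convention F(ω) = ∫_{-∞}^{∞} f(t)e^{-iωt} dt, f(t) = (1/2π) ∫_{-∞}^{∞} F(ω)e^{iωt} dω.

F[f₁*f₂](ω) = \frac{1152}{\left(\omega^{2} + 256\right) \left(4 \omega^{2} + 81\right)}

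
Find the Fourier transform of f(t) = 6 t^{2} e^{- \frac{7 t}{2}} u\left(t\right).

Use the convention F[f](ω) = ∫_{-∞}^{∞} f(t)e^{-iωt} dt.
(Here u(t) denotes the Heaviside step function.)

F(ω) = \frac{96}{\left(2 i \omega + 7\right)^{3}}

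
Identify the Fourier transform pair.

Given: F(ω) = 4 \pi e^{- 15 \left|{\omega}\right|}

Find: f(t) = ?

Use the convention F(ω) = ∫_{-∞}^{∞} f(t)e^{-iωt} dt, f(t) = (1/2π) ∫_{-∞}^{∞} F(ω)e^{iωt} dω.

f(t) = \frac{60}{t^{2} + 225}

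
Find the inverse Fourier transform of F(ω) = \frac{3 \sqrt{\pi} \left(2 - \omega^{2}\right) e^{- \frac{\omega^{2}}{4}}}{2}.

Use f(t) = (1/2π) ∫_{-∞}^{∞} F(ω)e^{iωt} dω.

f(t) = 6 t^{2} e^{- t^{2}}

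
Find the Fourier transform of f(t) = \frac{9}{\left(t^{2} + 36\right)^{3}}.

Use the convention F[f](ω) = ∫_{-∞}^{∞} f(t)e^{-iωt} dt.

F(ω) = \frac{\pi \left(12 \omega^{2} + 6 \left|{\omega}\right| + 1\right) e^{- 6 \left|{\omega}\right|}}{2304}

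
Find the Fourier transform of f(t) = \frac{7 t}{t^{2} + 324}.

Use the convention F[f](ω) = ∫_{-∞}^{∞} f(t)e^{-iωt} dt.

F(ω) = - 7 i \pi e^{- 18 \left|{\omega}\right|} \operatorname{sign}{\left(\omega \right)}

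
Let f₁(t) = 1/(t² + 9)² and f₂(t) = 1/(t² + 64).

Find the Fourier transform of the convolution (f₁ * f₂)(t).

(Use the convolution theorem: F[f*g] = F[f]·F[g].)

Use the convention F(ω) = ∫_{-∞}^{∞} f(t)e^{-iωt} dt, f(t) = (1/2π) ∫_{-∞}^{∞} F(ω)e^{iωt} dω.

F[f₁*f₂](ω) = \frac{\pi^{2} \left(3 \left|{\omega}\right| + 1\right) e^{- 11 \left|{\omega}\right|}}{432}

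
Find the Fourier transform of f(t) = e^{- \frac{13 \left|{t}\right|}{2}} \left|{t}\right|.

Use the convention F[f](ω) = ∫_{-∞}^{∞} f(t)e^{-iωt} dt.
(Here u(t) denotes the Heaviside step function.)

F(ω) = \frac{8 \left(169 - 4 \omega^{2}\right)}{\left(4 \omega^{2} + 169\right)^{2}}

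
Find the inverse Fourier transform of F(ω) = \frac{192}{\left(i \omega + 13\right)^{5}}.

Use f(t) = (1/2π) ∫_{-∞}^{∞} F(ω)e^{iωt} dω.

f(t) = 8 t^{4} e^{- 13 t} u\left(t\right)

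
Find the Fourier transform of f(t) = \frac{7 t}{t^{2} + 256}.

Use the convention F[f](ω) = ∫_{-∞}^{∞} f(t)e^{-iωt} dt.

F(ω) = - 7 i \pi e^{- 16 \left|{\omega}\right|} \operatorname{sign}{\left(\omega \right)}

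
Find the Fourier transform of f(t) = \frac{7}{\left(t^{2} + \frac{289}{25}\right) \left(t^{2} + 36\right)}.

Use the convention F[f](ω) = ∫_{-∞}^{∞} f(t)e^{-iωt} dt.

F(ω) = - \frac{175 \pi e^{- 6 \left|{\omega}\right|}}{3666} + \frac{875 \pi e^{- \frac{17 \left|{\omega}\right|}{5}}}{10387}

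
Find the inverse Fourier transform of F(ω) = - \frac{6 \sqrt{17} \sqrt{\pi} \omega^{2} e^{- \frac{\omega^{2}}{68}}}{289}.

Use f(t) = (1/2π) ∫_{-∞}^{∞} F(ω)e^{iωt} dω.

f(t) = 6 \left(68 t^{2} - 2\right) e^{- 17 t^{2}}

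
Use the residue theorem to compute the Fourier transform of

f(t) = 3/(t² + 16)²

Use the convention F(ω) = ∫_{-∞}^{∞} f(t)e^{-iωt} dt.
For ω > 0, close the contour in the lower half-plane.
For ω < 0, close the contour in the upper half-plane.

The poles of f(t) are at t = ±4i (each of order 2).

Let g(z) = f(z)e^{-iωz}; for large |z| the factor e^{-iωz} decays in the lower half-plane when ω > 0 and in the upper half-plane when ω < 0.

Case ω > 0 (lower half-plane, clockwise contour ⇒ F(ω) = -2πi·ΣRes):
  Res_{z = - 4 i} g(z) = \frac{3 i \left(4 \omega + 1\right) e^{- 4 \omega}}{256} (pole of order 2)
  F(ω) = -2πi·ΣRes = \frac{3 \pi \left(4 \omega + 1\right) e^{- 4 \omega}}{128}

Case ω < 0 (upper half-plane, counterclockwise contour ⇒ F(ω) = +2πi·ΣRes):
  Res_{z = 4 i} g(z) = \frac{3 i \left(4 \omega - 1\right) e^{4 \omega}}{256} (pole of order 2)
  F(ω) = 2πi·ΣRes = \frac{3 \pi \left(1 - 4 \omega\right) e^{4 \omega}}{128}

Both cases combine into a single formula in |ω|:

F(ω) = \frac{3 \pi \left(4 \left|{\omega}\right| + 1\right) e^{- 4 \left|{\omega}\right|}}{128}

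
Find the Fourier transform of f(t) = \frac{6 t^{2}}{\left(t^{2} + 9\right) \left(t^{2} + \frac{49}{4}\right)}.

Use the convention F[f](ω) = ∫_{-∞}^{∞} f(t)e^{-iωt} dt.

F(ω) = - \frac{72 \pi e^{- 3 \left|{\omega}\right|}}{13} + \frac{84 \pi e^{- \frac{7 \left|{\omega}\right|}{2}}}{13}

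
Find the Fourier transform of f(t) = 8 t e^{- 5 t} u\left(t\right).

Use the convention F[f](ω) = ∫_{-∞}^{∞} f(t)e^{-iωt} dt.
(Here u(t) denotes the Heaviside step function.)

F(ω) = \frac{8}{\left(i \omega + 5\right)^{2}}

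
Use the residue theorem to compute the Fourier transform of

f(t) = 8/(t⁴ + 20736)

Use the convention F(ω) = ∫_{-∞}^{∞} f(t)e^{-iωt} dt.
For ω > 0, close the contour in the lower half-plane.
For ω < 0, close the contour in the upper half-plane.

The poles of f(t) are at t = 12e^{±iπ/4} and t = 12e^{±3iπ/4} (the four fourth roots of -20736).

Let g(z) = f(z)e^{-iωz}; for large |z| the factor e^{-iωz} decays in the lower half-plane when ω > 0 and in the upper half-plane when ω < 0.

Case ω > 0 (lower half-plane, clockwise contour ⇒ F(ω) = -2πi·ΣRes):
  Res_{z = - 6 \sqrt{2} - 6 \sqrt{2} i} g(z) = \frac{\sqrt{2} i \left(1 - i\right) e^{6 \sqrt{2} \omega \left(-1 + i\right)}}{1728}
  Res_{z = 6 \sqrt{2} - 6 \sqrt{2} i} g(z) = \frac{\sqrt{2} i \left(1 + i\right) e^{- 6 \sqrt{2} \omega \left(1 + i\right)}}{1728}
  F(ω) = -2πi·ΣRes = \frac{\sqrt{2} \pi \left(1 - i\right) \left(e^{12 \sqrt{2} i \omega} + i\right) e^{- 6 \sqrt{2} \omega \left(1 + i\right)}}{864} = \frac{\pi e^{- 6 \sqrt{2} \omega} \sin{\left(6 \sqrt{2} \omega + \frac{\pi}{4} \right)}}{216}

Case ω < 0 (upper half-plane, counterclockwise contour ⇒ F(ω) = +2πi·ΣRes):
  Res_{z = 6 \sqrt{2} + 6 \sqrt{2} i} g(z) = \frac{\sqrt{2} i \left(-1 + i\right) e^{6 \sqrt{2} \omega \left(1 - i\right)}}{1728}
  Res_{z = - 6 \sqrt{2} + 6 \sqrt{2} i} g(z) = \frac{\sqrt{2} \left(1 - i\right) e^{6 \sqrt{2} \omega \left(1 + i\right)}}{1728}
  F(ω) = 2πi·ΣRes = - \frac{\sqrt{2} i \pi \left(i \left(1 - i\right) e^{6 \sqrt{2} \omega \left(1 - i\right)} - \left(1 - i\right) e^{6 \sqrt{2} \omega \left(1 + i\right)}\right)}{864} = \frac{\pi e^{6 \sqrt{2} \omega} \cos{\left(6 \sqrt{2} \omega + \frac{\pi}{4} \right)}}{216}

Both cases combine into a single formula in |ω|:

F(ω) = \frac{\pi e^{- 6 \sqrt{2} \left|{\omega}\right|} \sin{\left(6 \sqrt{2} \left|{\omega}\right| + \frac{\pi}{4} \right)}}{216}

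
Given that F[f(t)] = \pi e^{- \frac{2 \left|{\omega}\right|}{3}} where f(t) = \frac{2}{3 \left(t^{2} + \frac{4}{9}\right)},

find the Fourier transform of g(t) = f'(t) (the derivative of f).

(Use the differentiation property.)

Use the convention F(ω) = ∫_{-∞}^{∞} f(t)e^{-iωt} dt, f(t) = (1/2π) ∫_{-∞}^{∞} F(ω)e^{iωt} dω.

F[g](ω) = i \pi \omega e^{- \frac{2 \left|{\omega}\right|}{3}}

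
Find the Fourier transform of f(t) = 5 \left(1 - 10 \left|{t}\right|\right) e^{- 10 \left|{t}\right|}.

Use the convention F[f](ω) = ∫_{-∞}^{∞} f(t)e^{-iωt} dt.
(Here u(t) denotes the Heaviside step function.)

F(ω) = \frac{200 \omega^{2}}{\left(\omega^{2} + 100\right)^{2}}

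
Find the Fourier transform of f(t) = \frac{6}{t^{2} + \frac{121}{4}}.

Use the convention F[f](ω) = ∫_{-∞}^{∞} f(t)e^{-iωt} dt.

F(ω) = \frac{12 \pi e^{- \frac{11 \left|{\omega}\right|}{2}}}{11}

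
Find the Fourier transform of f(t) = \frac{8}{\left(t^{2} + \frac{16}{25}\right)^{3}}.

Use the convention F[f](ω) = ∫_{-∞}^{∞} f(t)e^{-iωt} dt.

F(ω) = \frac{125 \pi \left(16 \omega^{2} + 60 \left|{\omega}\right| + 75\right) e^{- \frac{4 \left|{\omega}\right|}{5}}}{1024}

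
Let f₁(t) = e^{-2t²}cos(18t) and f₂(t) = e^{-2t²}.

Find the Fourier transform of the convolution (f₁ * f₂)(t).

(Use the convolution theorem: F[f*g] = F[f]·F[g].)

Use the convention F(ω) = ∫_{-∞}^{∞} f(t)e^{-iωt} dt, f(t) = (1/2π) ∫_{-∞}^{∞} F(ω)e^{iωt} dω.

F[f₁*f₂](ω) = \frac{\pi \left(e^{9 \omega} + 1\right) e^{- \frac{\omega^{2}}{4} - \frac{9 \omega}{2} - \frac{81}{2}}}{4}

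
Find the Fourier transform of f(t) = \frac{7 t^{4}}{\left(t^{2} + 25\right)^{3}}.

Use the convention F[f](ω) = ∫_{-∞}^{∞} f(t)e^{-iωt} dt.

F(ω) = \frac{7 \pi \left(25 \omega^{2} - 25 \left|{\omega}\right| + 3\right) e^{- 5 \left|{\omega}\right|}}{40}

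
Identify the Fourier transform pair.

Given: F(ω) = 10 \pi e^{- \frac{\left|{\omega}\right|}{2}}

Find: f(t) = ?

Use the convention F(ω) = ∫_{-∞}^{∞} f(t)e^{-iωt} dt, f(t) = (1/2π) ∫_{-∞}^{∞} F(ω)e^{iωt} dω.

f(t) = \frac{5}{t^{2} + \frac{1}{4}}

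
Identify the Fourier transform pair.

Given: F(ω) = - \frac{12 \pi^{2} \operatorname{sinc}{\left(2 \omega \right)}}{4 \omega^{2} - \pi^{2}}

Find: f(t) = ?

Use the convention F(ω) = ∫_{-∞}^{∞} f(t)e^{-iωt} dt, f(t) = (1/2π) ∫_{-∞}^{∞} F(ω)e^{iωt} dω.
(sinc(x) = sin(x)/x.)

f(t) = 6 \left(\begin{cases} \frac{\cos{\left(\frac{\pi t}{2} \right)}}{2} + \frac{1}{2} & \text{for}\: \left|{t}\right| < 2 \\0 & \text{otherwise} \end{cases}\right)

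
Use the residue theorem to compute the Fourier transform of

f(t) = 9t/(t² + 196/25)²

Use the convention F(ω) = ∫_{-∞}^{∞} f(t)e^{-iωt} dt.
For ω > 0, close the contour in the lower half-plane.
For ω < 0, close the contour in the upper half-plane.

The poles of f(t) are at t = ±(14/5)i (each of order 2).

Let g(z) = f(z)e^{-iωz}; for large |z| the factor e^{-iωz} decays in the lower half-plane when ω > 0 and in the upper half-plane when ω < 0.

Case ω > 0 (lower half-plane, clockwise contour ⇒ F(ω) = -2πi·ΣRes):
  Res_{z = - \frac{14 i}{5}} g(z) = \frac{45 \omega e^{- \frac{14 \omega}{5}}}{56} (pole of order 2)
  F(ω) = -2πi·ΣRes = - \frac{45 i \pi \omega e^{- \frac{14 \omega}{5}}}{28}

Case ω < 0 (upper half-plane, counterclockwise contour ⇒ F(ω) = +2πi·ΣRes):
  Res_{z = \frac{14 i}{5}} g(z) = - \frac{45 \omega e^{\frac{14 \omega}{5}}}{56} (pole of order 2)
  F(ω) = 2πi·ΣRes = - \frac{45 i \pi \omega e^{\frac{14 \omega}{5}}}{28}

Both cases combine into a single formula in |ω|:

F(ω) = - \frac{45 i \pi \omega e^{- \frac{14 \left|{\omega}\right|}{5}}}{28}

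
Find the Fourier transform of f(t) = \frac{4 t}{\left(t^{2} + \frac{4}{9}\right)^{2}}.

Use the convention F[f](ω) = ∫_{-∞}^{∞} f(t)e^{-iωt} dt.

F(ω) = - 3 i \pi \omega e^{- \frac{2 \left|{\omega}\right|}{3}}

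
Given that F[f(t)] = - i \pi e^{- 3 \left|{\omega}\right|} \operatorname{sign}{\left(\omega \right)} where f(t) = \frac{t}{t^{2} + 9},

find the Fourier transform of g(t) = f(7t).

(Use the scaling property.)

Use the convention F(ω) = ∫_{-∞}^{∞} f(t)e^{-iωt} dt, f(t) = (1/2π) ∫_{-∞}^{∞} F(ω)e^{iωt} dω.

F[g](ω) = - \frac{i \pi e^{- \frac{3 \left|{\omega}\right|}{7}} \operatorname{sign}{\left(\omega \right)}}{7}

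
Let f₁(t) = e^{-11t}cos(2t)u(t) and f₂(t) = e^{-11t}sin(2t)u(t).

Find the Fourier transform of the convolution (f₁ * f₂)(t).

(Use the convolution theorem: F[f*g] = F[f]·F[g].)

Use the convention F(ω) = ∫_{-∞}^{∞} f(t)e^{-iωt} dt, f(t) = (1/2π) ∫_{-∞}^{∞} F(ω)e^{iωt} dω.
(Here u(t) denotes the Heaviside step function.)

F[f₁*f₂](ω) = \frac{2 \left(i \omega + 11\right)}{\left(\left(i \omega + 11\right)^{2} + 4\right)^{2}}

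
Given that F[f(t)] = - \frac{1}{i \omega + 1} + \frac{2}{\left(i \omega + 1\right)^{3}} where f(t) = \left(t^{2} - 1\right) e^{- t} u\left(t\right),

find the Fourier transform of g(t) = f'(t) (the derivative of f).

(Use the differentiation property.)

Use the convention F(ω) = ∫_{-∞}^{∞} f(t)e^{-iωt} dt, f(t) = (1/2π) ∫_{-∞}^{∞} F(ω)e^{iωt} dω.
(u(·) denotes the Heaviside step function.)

F[g](ω) = \frac{i \omega \left(2 i \omega - \left(i \omega + 1\right)^{3} + 2\right)}{\left(i \omega + 1\right)^{4}}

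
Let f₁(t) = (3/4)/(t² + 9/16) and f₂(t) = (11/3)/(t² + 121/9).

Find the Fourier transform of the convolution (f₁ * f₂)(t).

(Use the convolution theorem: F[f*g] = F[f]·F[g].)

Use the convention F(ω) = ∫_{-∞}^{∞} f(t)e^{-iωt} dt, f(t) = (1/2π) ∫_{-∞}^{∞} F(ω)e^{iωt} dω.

F[f₁*f₂](ω) = \pi^{2} e^{- \frac{53 \left|{\omega}\right|}{12}}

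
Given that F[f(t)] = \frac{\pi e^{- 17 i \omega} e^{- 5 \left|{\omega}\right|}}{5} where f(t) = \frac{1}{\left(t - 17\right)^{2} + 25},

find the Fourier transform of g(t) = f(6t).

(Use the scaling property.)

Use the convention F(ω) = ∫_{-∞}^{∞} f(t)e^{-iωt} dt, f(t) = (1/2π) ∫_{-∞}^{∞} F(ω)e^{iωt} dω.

F[g](ω) = \frac{\pi e^{- \frac{17 i \omega}{6} - \frac{5 \left|{\omega}\right|}{6}}}{30}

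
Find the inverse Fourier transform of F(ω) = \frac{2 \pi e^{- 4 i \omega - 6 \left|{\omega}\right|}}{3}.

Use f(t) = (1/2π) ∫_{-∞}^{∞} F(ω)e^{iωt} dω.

f(t) = \frac{4}{\left(t - 4\right)^{2} + 36}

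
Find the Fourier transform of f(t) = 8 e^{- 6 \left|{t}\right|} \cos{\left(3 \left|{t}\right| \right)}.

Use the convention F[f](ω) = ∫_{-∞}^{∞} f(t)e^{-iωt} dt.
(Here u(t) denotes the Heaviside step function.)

F(ω) = \frac{96 \left(\omega^{2} + 45\right)}{\omega^{4} + 54 \omega^{2} + 2025}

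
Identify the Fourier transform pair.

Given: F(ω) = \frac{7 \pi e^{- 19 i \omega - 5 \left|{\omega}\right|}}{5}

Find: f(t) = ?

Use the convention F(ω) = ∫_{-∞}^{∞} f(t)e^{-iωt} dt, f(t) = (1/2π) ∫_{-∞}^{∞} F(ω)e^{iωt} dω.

f(t) = \frac{7}{\left(t - 19\right)^{2} + 25}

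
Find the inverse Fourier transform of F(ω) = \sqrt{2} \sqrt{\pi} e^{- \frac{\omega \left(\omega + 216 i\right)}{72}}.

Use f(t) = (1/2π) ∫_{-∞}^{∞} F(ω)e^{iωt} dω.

f(t) = 6 e^{- 18 \left(t - 3\right)^{2}}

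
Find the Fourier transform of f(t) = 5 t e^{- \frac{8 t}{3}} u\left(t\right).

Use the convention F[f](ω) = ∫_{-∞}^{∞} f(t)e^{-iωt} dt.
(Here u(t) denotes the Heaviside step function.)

F(ω) = \frac{45}{\left(3 i \omega + 8\right)^{2}}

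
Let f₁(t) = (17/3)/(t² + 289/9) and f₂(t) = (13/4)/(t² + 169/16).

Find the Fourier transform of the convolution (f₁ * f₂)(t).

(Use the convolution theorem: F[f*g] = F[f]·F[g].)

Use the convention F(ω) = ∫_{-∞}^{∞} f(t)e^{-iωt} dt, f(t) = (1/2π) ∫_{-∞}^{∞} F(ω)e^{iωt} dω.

F[f₁*f₂](ω) = \pi^{2} e^{- \frac{107 \left|{\omega}\right|}{12}}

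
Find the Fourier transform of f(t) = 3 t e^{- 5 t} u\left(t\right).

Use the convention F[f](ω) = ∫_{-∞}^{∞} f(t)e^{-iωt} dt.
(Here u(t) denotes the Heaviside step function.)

F(ω) = \frac{3}{\left(i \omega + 5\right)^{2}}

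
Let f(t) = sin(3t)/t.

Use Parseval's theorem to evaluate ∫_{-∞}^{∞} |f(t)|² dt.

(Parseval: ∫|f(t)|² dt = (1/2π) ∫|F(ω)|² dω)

∫|f(t)|² dt = 3 \pi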